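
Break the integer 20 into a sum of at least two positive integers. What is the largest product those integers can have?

Fill P[k] for k=2..20: at each k try every first piece i and multiply by the better of (k−i) uncut or P[k−i].
P[2] = 1×max(1,0) = 1×1 = 1
P[3] = max(1×2, 2×1) = 2
P[4] = max(1×3, 2×2, 3×1) = 4
P[5] = max(1×4, 2×3, 3×2, 4×1) = 6
P[6] = max(1×6, 2×4, 3×3, 4×2, 5×1) = 9
P[7] = max(1×9, 2×6, 3×4, 4×3, 5×2, 6×1) = 12
P[8] = max(1×12, 2×9, 3×6, …, 6×2, 7×1) = 18
P[9] = max(1×18, 2×12, 3×9, …, 7×2, 8×1) = 27
P[10] = max(1×27, 2×18, 3×12, …, 8×2, 9×1) = 36
P[11] = max(1×36, 2×27, 3×18, …, 9×2, 10×1) = 54
P[12] = max(1×54, 2×36, 3×27, …, 10×2, 11×1) = 81
P[13] = max(1×81, 2×54, 3×36, …, 11×2, 12×1) = 108
P[14] = max(1×108, 2×81, 3×54, …, 12×2, 13×1) = 162
P[15] = max(1×162, 2×108, 3×81, …, 13×2, 14×1) = 243
P[16] = max(1×243, 2×162, 3×108, …, 14×2, 15×1) = 324
P[17] = max(1×324, 2×243, 3×162, …, 15×2, 16×1) = 486
P[18] = max(1×486, 2×324, 3×243, …, 16×2, 17×1) = 729
P[19] = max(1×729, 2×486, 3×324, …, 17×2, 18×1) = 972
P[20] = max(1×972, 2×729, 3×486, …, 18×2, 19×1) = 1458
One optimal split: 3 + 3 + 3 + 3 + 3 + 3 + 2; product 3×3×3×3×3×3×2 = 1458.

1458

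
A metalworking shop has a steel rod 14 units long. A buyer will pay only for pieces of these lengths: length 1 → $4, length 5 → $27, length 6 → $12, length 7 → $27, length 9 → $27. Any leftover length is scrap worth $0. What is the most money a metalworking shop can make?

70

Let r[k] be the best obtainable value from length k. For each k, try every first piece i and keep the best of price[i] + r[k−i].
r[1] = 4
r[2] = 8  (first piece 1, then r[1]=4)
r[3] = 12  (first piece 1, then r[2]=8)
r[4] = 16  (first piece 1, then r[3]=12)
r[5] = max(4+16, 27+0) = 27
r[6] = max(4+27, 27+4, 12+0) = 31
r[7] = max(4+31, 27+8, 12+4, 27+0) = 35
r[8] = max(4+35, 27+12, 12+8, 27+4) = 39
r[9] = max(4+39, 27+16, 12+12, 27+8, 27+0) = 43
r[10] = max(4+43, 27+27, 12+16, 27+12, 27+4) = 54
r[11] = max(4+54, 27+31, 12+27, 27+16, 27+8) = 58
r[12] = max(4+58, 27+35, 12+31, 27+27, 27+12) = 62
r[13] = max(4+62, 27+39, 12+35, 27+31, 27+16) = 66
r[14] = max(4+66, 27+43, 12+39, 27+35, 27+27) = 70
One optimal cutting: 5 + 5 + 1 + 1 + 1 + 1 → $70.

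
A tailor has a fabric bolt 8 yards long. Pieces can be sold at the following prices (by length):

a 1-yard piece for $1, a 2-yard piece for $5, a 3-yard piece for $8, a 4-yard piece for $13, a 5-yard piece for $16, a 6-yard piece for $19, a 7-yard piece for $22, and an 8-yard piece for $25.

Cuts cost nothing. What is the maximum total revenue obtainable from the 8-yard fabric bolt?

Let R[k] be the best obtainable value from length k. For each k, try every first piece i and keep the best of price[i] + R[k−i].
R[1] = 1
R[2] = max(1+1, 5+0) = 5
R[3] = max(1+5, 5+1, 8+0) = 8
R[4] = max(1+8, 5+5, 8+1, 13+0) = 13
R[5] = max(1+13, 5+8, 8+5, 13+1, 16+0) = 16
R[6] = max(1+16, 5+13, 8+8, 13+5, 16+1, 19+0) = 19
R[7] = max(1+19, 5+16, 8+13, …, 19+1, 22+0) = 22
R[8] = max(1+22, 5+19, 8+16, …, 22+1, 25+0) = 26
One optimal cutting: 4 + 4 → $13 + $13 = $26.

26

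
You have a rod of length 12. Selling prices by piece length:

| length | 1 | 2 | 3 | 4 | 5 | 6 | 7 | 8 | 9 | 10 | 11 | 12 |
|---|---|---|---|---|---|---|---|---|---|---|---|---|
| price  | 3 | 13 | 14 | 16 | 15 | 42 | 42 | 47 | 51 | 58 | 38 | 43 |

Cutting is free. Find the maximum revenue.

Build best[k] bottom-up: best[k] = max over allowed piece i of (p[i] + best[k−i]).
best[1] = 3
best[2] = max(3+3, 13+0) = 13
best[3] = max(3+13, 13+3, 14+0) = 16
best[4] = max(3+16, 13+13, 14+3, 16+0) = 26
best[5] = max(3+26, 13+16, 14+13, 16+3, 15+0) = 29
best[6] = max(3+29, 13+26, 14+16, 16+13, 15+3, 42+0) = 42
best[7] = max(3+42, 13+29, 14+26, …, 42+3, 42+0) = 45
best[8] = max(3+45, 13+42, 14+29, …, 42+3, 47+0) = 55
best[9] = max(3+55, 13+45, 14+42, …, 47+3, 51+0) = 58
best[10] = max(3+58, 13+55, 14+45, …, 51+3, 58+0) = 68
best[11] = max(3+68, 13+58, 14+55, …, 58+3, 38+0) = 71
best[12] = max(3+71, 13+68, 14+58, …, 38+3, 43+0) = 84
One optimal cutting: 6 + 6 → 42 + 42 = 84.

84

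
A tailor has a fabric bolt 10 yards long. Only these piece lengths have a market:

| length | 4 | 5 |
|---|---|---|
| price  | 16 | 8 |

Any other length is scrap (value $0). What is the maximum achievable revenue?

Consider every possible first cut. r[k] is the best of p[i]+r[k−i] over all sellable i≤k.
r[1] = 0
r[2] = 0
r[3] = 0
r[4] = 16
r[5] = max(16+0, 8+0) = 16
r[6] = max(16+0, 8+0) = 16
r[7] = max(16+0, 8+0) = 16
r[8] = max(16+16, 8+0) = 32
r[9] = max(16+16, 8+16) = 32
r[10] = max(16+16, 8+16) = 32
One optimal cutting: pieces 4 + 4 with 2 yards of scrap → $32.

32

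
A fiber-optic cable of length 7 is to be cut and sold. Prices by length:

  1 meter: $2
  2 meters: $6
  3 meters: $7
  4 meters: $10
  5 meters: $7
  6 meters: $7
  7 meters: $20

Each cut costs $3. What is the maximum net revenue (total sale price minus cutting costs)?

Build r[k] bottom-up: r[k] = max over allowed piece i of (p[i] + r[k−i]) − 3 per cut.
r[1] = 2
r[2] = 6
r[3] = 7
r[4] = 10
r[5] = 10  (first piece 2, then r[3]=7)
r[6] = 13  (first piece 2, then r[4]=10)
r[7] = 20
Best is to make no cuts and sell whole for $20.

20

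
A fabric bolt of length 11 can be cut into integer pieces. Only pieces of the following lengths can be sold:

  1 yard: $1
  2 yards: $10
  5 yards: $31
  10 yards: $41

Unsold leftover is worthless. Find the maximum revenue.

63

Let f[k] be the best obtainable value from length k. For each k, try every first piece i and keep the best of price[i] + f[k−i].
f[1] = 1
f[2] = 10
f[3] = 11  (first piece 1, then f[2]=10)
f[4] = 20  (first piece 2, then f[2]=10)
f[5] = 31
f[6] = 32  (first piece 1, then f[5]=31)
f[7] = 41  (first piece 2, then f[5]=31)
f[8] = 42  (first piece 1, then f[7]=41)
f[9] = 51  (first piece 2, then f[7]=41)
f[10] = 62  (first piece 5, then f[5]=31)
f[11] = 63  (first piece 1, then f[10]=62)
One optimal cutting: 5 + 5 + 1 → $63.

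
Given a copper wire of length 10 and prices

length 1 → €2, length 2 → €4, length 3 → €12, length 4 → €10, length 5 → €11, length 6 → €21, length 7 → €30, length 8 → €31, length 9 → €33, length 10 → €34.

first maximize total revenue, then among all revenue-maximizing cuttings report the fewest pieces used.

Let r[k] be the best obtainable value from length k. For each k, try every first piece i and keep the best of price[i] + r[k−i].
r[1] = 2
r[2] = max(2+2, 4+0) = 4
r[3] = max(2+4, 4+2, 12+0) = 12
r[4] = max(2+12, 4+4, 12+2, 10+0) = 14
r[5] = max(2+14, 4+12, 12+4, 10+2, 11+0) = 16
r[6] = max(2+16, 4+14, 12+12, 10+4, 11+2, 21+0) = 24
r[7] = max(2+24, 4+16, 12+14, …, 21+2, 30+0) = 30
r[8] = max(2+30, 4+24, 12+16, …, 30+2, 31+0) = 32
r[9] = max(2+32, 4+30, 12+24, …, 31+2, 33+0) = 36
r[10] = max(2+36, 4+32, 12+30, …, 33+2, 34+0) = 42
Maximum revenue is €42.
Now minimize piece count subject to staying optimal: for each k, pieces[k] = 1 + min over i with p[i]+r[k−i]=r[k] of pieces[k−i].
pieces[7] = 1
pieces[8] = 2
pieces[9] = 3
pieces[10] = 2

2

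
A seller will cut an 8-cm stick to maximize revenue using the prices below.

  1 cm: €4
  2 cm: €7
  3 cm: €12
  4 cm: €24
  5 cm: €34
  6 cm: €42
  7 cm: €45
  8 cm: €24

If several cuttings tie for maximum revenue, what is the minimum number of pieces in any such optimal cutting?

3

Let r[k] be the best obtainable value from length k. For each k, try every first piece i and keep the best of price[i] + r[k−i].
r[1] = 4
r[2] = max(4+4, 7+0) = 8
r[3] = max(4+8, 7+4, 12+0) = 12
r[4] = max(4+12, 7+8, 12+4, 24+0) = 24
r[5] = max(4+24, 7+12, 12+8, 24+4, 34+0) = 34
r[6] = max(4+34, 7+24, 12+12, 24+8, 34+4, 42+0) = 42
r[7] = max(4+42, 7+34, 12+24, …, 42+4, 45+0) = 46
r[8] = max(4+46, 7+42, 12+34, …, 45+4, 24+0) = 50
Maximum revenue is €50.
Now minimize piece count subject to staying optimal: for each k, pieces[k] = 1 + min over i with p[i]+r[k−i]=r[k] of pieces[k−i].
pieces[5] = 1
pieces[6] = 1
pieces[7] = 2
pieces[8] = 3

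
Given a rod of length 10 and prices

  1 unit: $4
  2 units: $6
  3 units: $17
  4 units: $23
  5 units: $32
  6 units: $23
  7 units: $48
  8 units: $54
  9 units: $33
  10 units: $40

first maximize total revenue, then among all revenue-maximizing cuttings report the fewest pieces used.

2

Let r[k] be the best obtainable value from length k. For each k, try every first piece i and keep the best of price[i] + r[k−i].
r[1] = 4
r[2] = 8  (first piece 1, then r[1]=4)
r[3] = 17
r[4] = 23
r[5] = 32
r[6] = 36  (first piece 1, then r[5]=32)
r[7] = 48
r[8] = 54
r[9] = 58  (first piece 1, then r[8]=54)
r[10] = 65  (first piece 3, then r[7]=48)
Maximum revenue is $65.
Now minimize piece count subject to staying optimal: for each k, pieces[k] = 1 + min over i with p[i]+r[k−i]=r[k] of pieces[k−i].
pieces[7] = 1
pieces[8] = 1
pieces[9] = 2
pieces[10] = 2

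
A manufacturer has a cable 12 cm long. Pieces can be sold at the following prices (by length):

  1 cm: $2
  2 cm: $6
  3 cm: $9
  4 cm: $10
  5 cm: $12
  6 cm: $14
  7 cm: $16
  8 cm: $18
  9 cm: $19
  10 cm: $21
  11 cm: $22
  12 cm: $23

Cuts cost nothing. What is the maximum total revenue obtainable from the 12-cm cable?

36

Let R[k] be the best obtainable value from length k. For each k, try every first piece i and keep the best of price[i] + R[k−i].
R[1] = 2
R[2] = max(2+2, 6+0) = 6
R[3] = max(2+6, 6+2, 9+0) = 9
R[4] = max(2+9, 6+6, 9+2, 10+0) = 12
R[5] = max(2+12, 6+9, 9+6, 10+2, 12+0) = 15
R[6] = max(2+15, 6+12, 9+9, 10+6, 12+2, 14+0) = 18
R[7] = max(2+18, 6+15, 9+12, …, 14+2, 16+0) = 21
R[8] = max(2+21, 6+18, 9+15, …, 16+2, 18+0) = 24
R[9] = max(2+24, 6+21, 9+18, …, 18+2, 19+0) = 27
R[10] = max(2+27, 6+24, 9+21, …, 19+2, 21+0) = 30
R[11] = max(2+30, 6+27, 9+24, …, 21+2, 22+0) = 33
R[12] = max(2+33, 6+30, 9+27, …, 22+2, 23+0) = 36
One optimal cutting: 2 + 2 + 2 + 2 + 2 + 2 → $6 + $6 + $6 + $6 + $6 + $6 = $36.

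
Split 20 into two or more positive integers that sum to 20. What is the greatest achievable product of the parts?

1458

Let g[k] be the best product for length k (with at least one cut). For each first piece i, the rest contributes max(k−i, g[k−i]).
g[2] = 1×max(1,0) = 1×1 = 1
g[3] = max(1×2, 2×1) = 2
g[4] = max(1×3, 2×2, 3×1) = 4
g[5] = max(1×4, 2×3, 3×2, 4×1) = 6
g[6] = max(1×6, 2×4, 3×3, 4×2, 5×1) = 9
g[7] = max(1×9, 2×6, 3×4, 4×3, 5×2, 6×1) = 12
g[8] = max(1×12, 2×9, 3×6, …, 6×2, 7×1) = 18
g[9] = max(1×18, 2×12, 3×9, …, 7×2, 8×1) = 27
g[10] = max(1×27, 2×18, 3×12, …, 8×2, 9×1) = 36
g[11] = max(1×36, 2×27, 3×18, …, 9×2, 10×1) = 54
g[12] = max(1×54, 2×36, 3×27, …, 10×2, 11×1) = 81
g[13] = max(1×81, 2×54, 3×36, …, 11×2, 12×1) = 108
g[14] = max(1×108, 2×81, 3×54, …, 12×2, 13×1) = 162
g[15] = max(1×162, 2×108, 3×81, …, 13×2, 14×1) = 243
g[16] = max(1×243, 2×162, 3×108, …, 14×2, 15×1) = 324
g[17] = max(1×324, 2×243, 3×162, …, 15×2, 16×1) = 486
g[18] = max(1×486, 2×324, 3×243, …, 16×2, 17×1) = 729
g[19] = max(1×729, 2×486, 3×324, …, 17×2, 18×1) = 972
g[20] = max(1×972, 2×729, 3×486, …, 18×2, 19×1) = 1458
One optimal split: 3 + 3 + 3 + 3 + 3 + 3 + 2; product 3×3×3×3×3×3×2 = 1458.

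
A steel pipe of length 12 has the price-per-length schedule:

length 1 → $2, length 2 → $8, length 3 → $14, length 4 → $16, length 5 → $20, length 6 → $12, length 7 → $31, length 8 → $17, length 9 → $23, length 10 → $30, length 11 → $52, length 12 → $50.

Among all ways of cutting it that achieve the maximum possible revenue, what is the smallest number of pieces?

Let r[k] be the best obtainable value from length k. For each k, try every first piece i and keep the best of price[i] + r[k−i].
r[1] = 2
r[2] = 8
r[3] = 14
r[4] = 16  (first piece 1, then r[3]=14)
r[5] = 22  (first piece 2, then r[3]=14)
r[6] = 28  (first piece 3, then r[3]=14)
r[7] = 31
r[8] = 36  (first piece 2, then r[6]=28)
r[9] = 42  (first piece 3, then r[6]=28)
r[10] = 45  (first piece 3, then r[7]=31)
r[11] = 52
r[12] = 56  (first piece 3, then r[9]=42)
Maximum revenue is $56.
Now minimize piece count subject to staying optimal: for each k, pieces[k] = 1 + min over i with p[i]+r[k−i]=r[k] of pieces[k−i].
pieces[9] = 3
pieces[10] = 2
pieces[11] = 1
pieces[12] = 4

4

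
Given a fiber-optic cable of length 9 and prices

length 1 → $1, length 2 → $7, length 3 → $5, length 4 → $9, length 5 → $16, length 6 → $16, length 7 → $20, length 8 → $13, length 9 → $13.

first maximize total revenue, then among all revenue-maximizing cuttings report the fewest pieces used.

Build r[k] bottom-up: r[k] = max over allowed piece i of (p[i] + r[k−i]).
r[1] = 1
r[2] = 7
r[3] = 8  (first piece 1, then r[2]=7)
r[4] = 14  (first piece 2, then r[2]=7)
r[5] = 16
r[6] = 21  (first piece 2, then r[4]=14)
r[7] = 23  (first piece 2, then r[5]=16)
r[8] = 28  (first piece 2, then r[6]=21)
r[9] = 30  (first piece 2, then r[7]=23)
Maximum revenue is $30.
Now minimize piece count subject to staying optimal: for each k, pieces[k] = 1 + min over i with p[i]+r[k−i]=r[k] of pieces[k−i].
pieces[6] = 3
pieces[7] = 2
pieces[8] = 4
pieces[9] = 3

3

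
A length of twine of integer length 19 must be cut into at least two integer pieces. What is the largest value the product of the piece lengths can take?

972

Let g[k] be the best product for length k (with at least one cut). For each first piece i, the rest contributes max(k−i, g[k−i]).
g[2] = 1×max(1,0) = 1×1 = 1
g[3] = 1×max(2,1) = 1×2 = 2
g[4] = 2×max(2,1) = 2×2 = 4
g[5] = 2×max(3,2) = 2×3 = 6
g[6] = 3×max(3,2) = 3×3 = 9
g[7] = 2×max(5,6) = 2×6 = 12
g[8] = 2×max(6,9) = 2×9 = 18
g[9] = 3×max(6,9) = 3×9 = 27
g[10] = 2×max(8,18) = 2×18 = 36
g[11] = 2×max(9,27) = 2×27 = 54
g[12] = 3×max(9,27) = 3×27 = 81
g[13] = 2×max(11,54) = 2×54 = 108
g[14] = 2×max(12,81) = 2×81 = 162
g[15] = 3×max(12,81) = 3×81 = 243
g[16] = 2×max(14,162) = 2×162 = 324
g[17] = 2×max(15,243) = 2×243 = 486
g[18] = 3×max(15,243) = 3×243 = 729
g[19] = 2×max(17,486) = 2×486 = 972
One optimal split: 3 + 3 + 3 + 3 + 3 + 2 + 2; product 3×3×3×3×3×2×2 = 972.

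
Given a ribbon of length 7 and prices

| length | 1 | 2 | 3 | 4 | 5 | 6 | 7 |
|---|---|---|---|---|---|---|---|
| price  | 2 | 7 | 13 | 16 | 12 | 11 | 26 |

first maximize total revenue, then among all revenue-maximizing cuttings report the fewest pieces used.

Let r[k] be the best obtainable value from length k. For each k, try every first piece i and keep the best of price[i] + r[k−i].
r[1] = 2
r[2] = 7
r[3] = 13
r[4] = 16
r[5] = 20  (first piece 2, then r[3]=13)
r[6] = 26  (first piece 3, then r[3]=13)
r[7] = 29  (first piece 3, then r[4]=16)
Maximum revenue is ¢29.
Now minimize piece count subject to staying optimal: for each k, pieces[k] = 1 + min over i with p[i]+r[k−i]=r[k] of pieces[k−i].
pieces[4] = 1
pieces[5] = 2
pieces[6] = 2
pieces[7] = 2

2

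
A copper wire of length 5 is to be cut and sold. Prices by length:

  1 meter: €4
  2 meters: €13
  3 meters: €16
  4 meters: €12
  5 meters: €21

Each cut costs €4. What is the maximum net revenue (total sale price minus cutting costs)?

25

Let v[k] be the best obtainable value from length k. For each k, try every first piece i and keep the best of price[i] + v[k−i] minus the 4 cut fee when i<k.
v[1] = 4
v[2] = 13
v[3] = 16
v[4] = 22  (first piece 2, then v[2]=13)
v[5] = 25  (first piece 2, then v[3]=16)
One optimal plan: pieces 3 + 2 (1 cut) → €29 − €4 = €25.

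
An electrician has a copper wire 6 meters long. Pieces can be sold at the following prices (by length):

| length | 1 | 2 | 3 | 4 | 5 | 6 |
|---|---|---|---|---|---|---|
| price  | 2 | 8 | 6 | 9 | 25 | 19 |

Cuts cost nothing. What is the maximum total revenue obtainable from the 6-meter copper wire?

27

Let v[k] be the best obtainable value from length k. For each k, try every first piece i and keep the best of price[i] + v[k−i].
v[1] = 2
v[2] = 8
v[3] = 10  (first piece 1, then v[2]=8)
v[4] = 16  (first piece 2, then v[2]=8)
v[5] = 25
v[6] = 27  (first piece 1, then v[5]=25)
One optimal cutting: 5 + 1 → €25 + €2 = €27.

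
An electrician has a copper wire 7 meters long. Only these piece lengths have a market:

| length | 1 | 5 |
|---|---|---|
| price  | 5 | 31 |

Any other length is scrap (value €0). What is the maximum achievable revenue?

41

Consider every possible first cut. f[k] is the best of p[i]+f[k−i] over all sellable i≤k.
f[1] = 5
f[2] = 10  (first piece 1, then f[1]=5)
f[3] = 15  (first piece 1, then f[2]=10)
f[4] = 20  (first piece 1, then f[3]=15)
f[5] = 31
f[6] = 36  (first piece 1, then f[5]=31)
f[7] = 41  (first piece 1, then f[6]=36)
One optimal cutting: 5 + 1 + 1 → €41.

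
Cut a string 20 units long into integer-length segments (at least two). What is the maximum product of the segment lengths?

1458

Fill prod[k] for k=2..20: at each k try every first piece i and multiply by the better of (k−i) uncut or prod[k−i].
Small cases: prod[2]=1, prod[3]=2, prod[4]=4, prod[5]=6, prod[6]=9, prod[7]=12, prod[8]=18, prod[9]=27, prod[10]=36, prod[11]=54, prod[12]=81, prod[13]=108, prod[14]=162, prod[15]=243.
prod[16] = 2×max(14,162) = 2×162 = 324
prod[17] = 2×max(15,243) = 2×243 = 486
prod[18] = 3×max(15,243) = 3×243 = 729
prod[19] = 2×max(17,486) = 2×486 = 972
prod[20] = 2×max(18,729) = 2×729 = 1458
One optimal split: 3 + 3 + 3 + 3 + 3 + 3 + 2; product 3×3×3×3×3×3×2 = 1458.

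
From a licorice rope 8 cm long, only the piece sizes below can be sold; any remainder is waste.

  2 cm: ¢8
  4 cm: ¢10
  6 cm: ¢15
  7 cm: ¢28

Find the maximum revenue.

32

Build best[k] bottom-up: best[k] = max over allowed piece i of (p[i] + best[k−i]).
best[1] = 0
best[2] = 8
best[3] = 8
best[4] = 16  (first piece 2, then best[2]=8)
best[5] = 16
best[6] = 24  (first piece 2, then best[4]=16)
best[7] = 28
best[8] = 32  (first piece 2, then best[6]=24)
One optimal cutting: 2 + 2 + 2 + 2 → ¢32.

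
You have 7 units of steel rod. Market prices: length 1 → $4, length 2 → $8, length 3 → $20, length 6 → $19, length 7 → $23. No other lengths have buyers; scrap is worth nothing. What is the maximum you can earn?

Let best[k] be the best obtainable value from length k. For each k, try every first piece i and keep the best of price[i] + best[k−i].
best[1] = 4
best[2] = max(4+4, 8+0) = 8
best[3] = max(4+8, 8+4, 20+0) = 20
best[4] = max(4+20, 8+8, 20+4) = 24
best[5] = max(4+24, 8+20, 20+8) = 28
best[6] = max(4+28, 8+24, 20+20, 19+0) = 40
best[7] = max(4+40, 8+28, 20+24, 19+4, 23+0) = 44
One optimal cutting: 3 + 3 + 1 → $44.

44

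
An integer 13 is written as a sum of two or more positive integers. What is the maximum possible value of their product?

108

Fill f[k] for k=2..13: at each k try every first piece i and multiply by the better of (k−i) uncut or f[k−i].
f[2] = 1*max(1,0) = 1*1 = 1
f[3] = 1*max(2,1) = 1*2 = 2
f[4] = 2*max(2,1) = 2*2 = 4
f[5] = 2*max(3,2) = 2*3 = 6
f[6] = 3*max(3,2) = 3*3 = 9
f[7] = 2*max(5,6) = 2*6 = 12
f[8] = 2*max(6,9) = 2*9 = 18
f[9] = 3*max(6,9) = 3*9 = 27
f[10] = 2*max(8,18) = 2*18 = 36
f[11] = 2*max(9,27) = 2*27 = 54
f[12] = 3*max(9,27) = 3*27 = 81
f[13] = 2*max(11,54) = 2*54 = 108
One optimal split: 3 + 3 + 3 + 2 + 2; product 3*3*3*2*2 = 108.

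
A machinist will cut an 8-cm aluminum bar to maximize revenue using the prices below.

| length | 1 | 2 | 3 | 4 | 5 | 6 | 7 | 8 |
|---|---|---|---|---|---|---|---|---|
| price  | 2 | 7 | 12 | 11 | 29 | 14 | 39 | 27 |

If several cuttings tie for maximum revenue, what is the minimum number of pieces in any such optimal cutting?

2

Consider every possible first cut. r[k] is the best of p[i]+r[k−i] over all sellable i≤k.
r[1] = 2
r[2] = 7
r[3] = 12
r[4] = 14  (first piece 1, then r[3]=12)
r[5] = 29
r[6] = 31  (first piece 1, then r[5]=29)
r[7] = 39
r[8] = 41  (first piece 1, then r[7]=39)
Maximum revenue is $41.
Now minimize piece count subject to staying optimal: for each k, pieces[k] = 1 + min over i with p[i]+r[k−i]=r[k] of pieces[k−i].
pieces[5] = 1
pieces[6] = 2
pieces[7] = 1
pieces[8] = 2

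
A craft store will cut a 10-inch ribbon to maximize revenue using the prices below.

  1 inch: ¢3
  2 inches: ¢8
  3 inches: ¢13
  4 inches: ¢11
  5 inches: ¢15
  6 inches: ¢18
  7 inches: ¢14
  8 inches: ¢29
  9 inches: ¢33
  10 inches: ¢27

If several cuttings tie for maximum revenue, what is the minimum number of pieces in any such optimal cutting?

Let r[k] be the best obtainable value from length k. For each k, try every first piece i and keep the best of price[i] + r[k−i].
r[1] = 3
r[2] = max(3+3, 8+0) = 8
r[3] = max(3+8, 8+3, 13+0) = 13
r[4] = max(3+13, 8+8, 13+3, 11+0) = 16
r[5] = max(3+16, 8+13, 13+8, 11+3, 15+0) = 21
r[6] = max(3+21, 8+16, 13+13, 11+8, 15+3, 18+0) = 26
r[7] = max(3+26, 8+21, 13+16, …, 18+3, 14+0) = 29
r[8] = max(3+29, 8+26, 13+21, …, 14+3, 29+0) = 34
r[9] = max(3+34, 8+29, 13+26, …, 29+3, 33+0) = 39
r[10] = max(3+39, 8+34, 13+29, …, 33+3, 27+0) = 42
Maximum revenue is ¢42.
Now minimize piece count subject to staying optimal: for each k, pieces[k] = 1 + min over i with p[i]+r[k−i]=r[k] of pieces[k−i].
pieces[7] = 3
pieces[8] = 3
pieces[9] = 3
pieces[10] = 4

4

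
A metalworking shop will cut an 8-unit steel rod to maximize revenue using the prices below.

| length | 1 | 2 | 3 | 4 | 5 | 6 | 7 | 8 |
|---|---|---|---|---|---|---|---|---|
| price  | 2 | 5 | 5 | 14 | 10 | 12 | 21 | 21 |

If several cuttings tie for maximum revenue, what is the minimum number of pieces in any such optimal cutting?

Build r[k] bottom-up: r[k] = max over allowed piece i of (p[i] + r[k−i]).
r[1] = 2
r[2] = max(2+2, 5+0) = 5
r[3] = max(2+5, 5+2, 5+0) = 7
r[4] = max(2+7, 5+5, 5+2, 14+0) = 14
r[5] = max(2+14, 5+7, 5+5, 14+2, 10+0) = 16
r[6] = max(2+16, 5+14, 5+7, 14+5, 10+2, 12+0) = 19
r[7] = max(2+19, 5+16, 5+14, …, 12+2, 21+0) = 21
r[8] = max(2+21, 5+19, 5+16, …, 21+2, 21+0) = 28
Maximum revenue is $28.
Now minimize piece count subject to staying optimal: for each k, pieces[k] = 1 + min over i with p[i]+r[k−i]=r[k] of pieces[k−i].
pieces[5] = 2
pieces[6] = 2
pieces[7] = 1
pieces[8] = 2

2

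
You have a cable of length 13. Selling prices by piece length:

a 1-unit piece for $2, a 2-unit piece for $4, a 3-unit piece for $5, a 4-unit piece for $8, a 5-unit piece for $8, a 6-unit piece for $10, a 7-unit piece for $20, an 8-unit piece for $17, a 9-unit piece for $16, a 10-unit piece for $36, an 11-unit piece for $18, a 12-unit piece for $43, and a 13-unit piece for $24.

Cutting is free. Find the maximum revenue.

Build best[k] bottom-up: best[k] = max over allowed piece i of (p[i] + best[k−i]).
best[1] = 2
best[2] = 4  (first piece 1, then best[1]=2)
best[3] = 6  (first piece 1, then best[2]=4)
best[4] = 8  (first piece 1, then best[3]=6)
best[5] = 10  (first piece 1, then best[4]=8)
best[6] = 12  (first piece 1, then best[5]=10)
best[7] = 20
best[8] = 22  (first piece 1, then best[7]=20)
best[9] = 24  (first piece 1, then best[8]=22)
best[10] = 36
best[11] = 38  (first piece 1, then best[10]=36)
best[12] = 43
best[13] = 45  (first piece 1, then best[12]=43)
One optimal cutting: 12 + 1 → $43 + $2 = $45.

45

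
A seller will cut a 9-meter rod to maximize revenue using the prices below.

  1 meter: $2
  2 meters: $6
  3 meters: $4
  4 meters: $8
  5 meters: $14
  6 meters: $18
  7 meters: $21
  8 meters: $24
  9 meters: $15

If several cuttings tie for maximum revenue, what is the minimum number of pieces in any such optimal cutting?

Let r[k] be the best obtainable value from length k. For each k, try every first piece i and keep the best of price[i] + r[k−i].
r[1] = 2
r[2] = max(2+2, 6+0) = 6
r[3] = max(2+6, 6+2, 4+0) = 8
r[4] = max(2+8, 6+6, 4+2, 8+0) = 12
r[5] = max(2+12, 6+8, 4+6, 8+2, 14+0) = 14
r[6] = max(2+14, 6+12, 4+8, 8+6, 14+2, 18+0) = 18
r[7] = max(2+18, 6+14, 4+12, …, 18+2, 21+0) = 21
r[8] = max(2+21, 6+18, 4+14, …, 21+2, 24+0) = 24
r[9] = max(2+24, 6+21, 4+18, …, 24+2, 15+0) = 27
Maximum revenue is $27.
Now minimize piece count subject to staying optimal: for each k, pieces[k] = 1 + min over i with p[i]+r[k−i]=r[k] of pieces[k−i].
pieces[6] = 1
pieces[7] = 1
pieces[8] = 1
pieces[9] = 2

2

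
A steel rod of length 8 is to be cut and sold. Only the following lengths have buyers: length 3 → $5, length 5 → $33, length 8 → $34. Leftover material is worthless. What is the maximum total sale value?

Consider every possible first cut. r[k] is the best of p[i]+r[k−i] over all sellable i≤k.
r[1] = 0
r[2] = 0
r[3] = 5
r[4] = 5
r[5] = max(5+0, 33+0) = 33
r[6] = max(5+5, 33+0) = 33
r[7] = max(5+5, 33+0) = 33
r[8] = max(5+33, 33+5, 34+0) = 38
One optimal cutting: 5 + 3 → $38.

38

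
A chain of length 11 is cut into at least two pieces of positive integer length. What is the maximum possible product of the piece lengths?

Let prod[k] be the best product for length k (with at least one cut). For each first piece i, the rest contributes max(k−i, prod[k−i]).
prod[2] = 1×max(1,0) = 1×1 = 1
prod[3] = max(1×2, 2×1) = 2
prod[4] = max(1×3, 2×2, 3×1) = 4
prod[5] = max(1×4, 2×3, 3×2, 4×1) = 6
prod[6] = max(1×6, 2×4, 3×3, 4×2, 5×1) = 9
prod[7] = max(1×9, 2×6, 3×4, 4×3, 5×2, 6×1) = 12
prod[8] = max(1×12, 2×9, 3×6, …, 6×2, 7×1) = 18
prod[9] = max(1×18, 2×12, 3×9, …, 7×2, 8×1) = 27
prod[10] = max(1×27, 2×18, 3×12, …, 8×2, 9×1) = 36
prod[11] = max(1×36, 2×27, 3×18, …, 9×2, 10×1) = 54
One optimal split: 3 + 3 + 3 + 2; product 3×3×3×2 = 54.

54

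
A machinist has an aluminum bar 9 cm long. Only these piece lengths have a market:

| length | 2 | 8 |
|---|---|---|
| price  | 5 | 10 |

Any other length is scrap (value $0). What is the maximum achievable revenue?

Build f[k] bottom-up: f[k] = max over allowed piece i of (p[i] + f[k−i]).
f[1] = 0
f[2] = 5
f[3] = 5
f[4] = 10  (first piece 2, then f[2]=5)
f[5] = 10
f[6] = 15  (first piece 2, then f[4]=10)
f[7] = 15
f[8] = max(5+15, 10+0) = 20
f[9] = max(5+15, 10+0) = 20
One optimal cutting: pieces 2 + 2 + 2 + 2 with 1 cm of scrap → $20.

20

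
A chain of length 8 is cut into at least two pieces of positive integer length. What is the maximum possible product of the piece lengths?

Define prod[k] = max over 1≤i<k of i · max(k−i, prod[k−i]); the inner max lets the remainder stay uncut if that's better.
prod[2] = 1·max(1,0) = 1·1 = 1
prod[3] = 1·max(2,1) = 1·2 = 2
prod[4] = 2·max(2,1) = 2·2 = 4
prod[5] = 2·max(3,2) = 2·3 = 6
prod[6] = 3·max(3,2) = 3·3 = 9
prod[7] = 2·max(5,6) = 2·6 = 12
prod[8] = 2·max(6,9) = 2·9 = 18
One optimal split: 3 + 3 + 2; product 3·3·2 = 18.

18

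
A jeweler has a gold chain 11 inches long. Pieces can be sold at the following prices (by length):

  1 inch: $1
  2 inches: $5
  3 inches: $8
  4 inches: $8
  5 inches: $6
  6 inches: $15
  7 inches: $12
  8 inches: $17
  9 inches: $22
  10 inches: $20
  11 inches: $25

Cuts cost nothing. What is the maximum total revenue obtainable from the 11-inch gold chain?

Build R[k] bottom-up: R[k] = max over allowed piece i of (p[i] + R[k−i]).
R[1] = 1
R[2] = 5
R[3] = 8
R[4] = 10  (first piece 2, then R[2]=5)
R[5] = 13  (first piece 2, then R[3]=8)
R[6] = 16  (first piece 3, then R[3]=8)
R[7] = 18  (first piece 2, then R[5]=13)
R[8] = 21  (first piece 2, then R[6]=16)
R[9] = 24  (first piece 3, then R[6]=16)
R[10] = 26  (first piece 2, then R[8]=21)
R[11] = 29  (first piece 2, then R[9]=24)
One optimal cutting: 3 + 3 + 3 + 2 → $8 + $8 + $8 + $5 = $29.

29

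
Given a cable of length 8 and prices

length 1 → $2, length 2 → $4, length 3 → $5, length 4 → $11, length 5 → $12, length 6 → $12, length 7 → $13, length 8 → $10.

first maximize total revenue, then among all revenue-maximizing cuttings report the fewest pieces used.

2

Let r[k] be the best obtainable value from length k. For each k, try every first piece i and keep the best of price[i] + r[k−i].
r[1] = 2
r[2] = 4  (first piece 1, then r[1]=2)
r[3] = 6  (first piece 1, then r[2]=4)
r[4] = 11
r[5] = 13  (first piece 1, then r[4]=11)
r[6] = 15  (first piece 1, then r[5]=13)
r[7] = 17  (first piece 1, then r[6]=15)
r[8] = 22  (first piece 4, then r[4]=11)
Maximum revenue is $22.
Now minimize piece count subject to staying optimal: for each k, pieces[k] = 1 + min over i with p[i]+r[k−i]=r[k] of pieces[k−i].
pieces[5] = 2
pieces[6] = 2
pieces[7] = 3
pieces[8] = 2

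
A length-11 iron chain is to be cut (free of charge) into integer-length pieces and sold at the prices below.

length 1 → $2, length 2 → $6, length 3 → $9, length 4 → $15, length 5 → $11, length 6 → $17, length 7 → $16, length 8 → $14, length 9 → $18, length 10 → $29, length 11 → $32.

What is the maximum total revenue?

39

Let r[k] be the best obtainable value from length k. For each k, try every first piece i and keep the best of price[i] + r[k−i].
r[1] = 2
r[2] = max(2+2, 6+0) = 6
r[3] = max(2+6, 6+2, 9+0) = 9
r[4] = max(2+9, 6+6, 9+2, 15+0) = 15
r[5] = max(2+15, 6+9, 9+6, 15+2, 11+0) = 17
r[6] = max(2+17, 6+15, 9+9, 15+6, 11+2, 17+0) = 21
r[7] = max(2+21, 6+17, 9+15, …, 17+2, 16+0) = 24
r[8] = max(2+24, 6+21, 9+17, …, 16+2, 14+0) = 30
r[9] = max(2+30, 6+24, 9+21, …, 14+2, 18+0) = 32
r[10] = max(2+32, 6+30, 9+24, …, 18+2, 29+0) = 36
r[11] = max(2+36, 6+32, 9+30, …, 29+2, 32+0) = 39
One optimal cutting: 4 + 4 + 3 → $15 + $15 + $9 = $39.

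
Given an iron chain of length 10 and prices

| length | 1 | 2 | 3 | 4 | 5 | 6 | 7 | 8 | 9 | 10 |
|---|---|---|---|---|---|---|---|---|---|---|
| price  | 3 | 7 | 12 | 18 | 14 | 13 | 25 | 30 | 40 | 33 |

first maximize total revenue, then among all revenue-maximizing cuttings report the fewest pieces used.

2

Consider every possible first cut. r[k] is the best of p[i]+r[k−i] over all sellable i≤k.
r[1] = 3
r[2] = 7
r[3] = 12
r[4] = 18
r[5] = 21  (first piece 1, then r[4]=18)
r[6] = 25  (first piece 2, then r[4]=18)
r[7] = 30  (first piece 3, then r[4]=18)
r[8] = 36  (first piece 4, then r[4]=18)
r[9] = 40
r[10] = 43  (first piece 1, then r[9]=40)
Maximum revenue is $43.
Now minimize piece count subject to staying optimal: for each k, pieces[k] = 1 + min over i with p[i]+r[k−i]=r[k] of pieces[k−i].
pieces[7] = 2
pieces[8] = 2
pieces[9] = 1
pieces[10] = 2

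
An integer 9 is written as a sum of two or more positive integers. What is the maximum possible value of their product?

Let P[k] be the best product for length k (with at least one cut). For each first piece i, the rest contributes max(k−i, P[k−i]).
Small cases: P[2]=1, P[3]=2.
P[4] = max(1·3, 2·2, 3·1) = 4
P[5] = max(1·4, 2·3, 3·2, 4·1) = 6
P[6] = max(1·6, 2·4, 3·3, 4·2, 5·1) = 9
P[7] = max(1·9, 2·6, 3·4, 4·3, 5·2, 6·1) = 12
P[8] = max(1·12, 2·9, 3·6, …, 6·2, 7·1) = 18
P[9] = max(1·18, 2·12, 3·9, …, 7·2, 8·1) = 27
One optimal split: 3 + 3 + 3; product 3·3·3 = 27.

27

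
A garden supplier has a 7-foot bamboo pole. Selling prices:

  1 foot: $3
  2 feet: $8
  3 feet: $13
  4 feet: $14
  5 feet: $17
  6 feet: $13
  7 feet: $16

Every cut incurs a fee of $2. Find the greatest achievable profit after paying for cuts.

25

Let v[k] be the best obtainable value from length k. For each k, try every first piece i and keep the best of price[i] + v[k−i] minus the 2 cut fee when i<k.
v[1] = 3
v[2] = 8
v[3] = 13
v[4] = 14  (first piece 1, then v[3]=13)
v[5] = 19  (first piece 2, then v[3]=13)
v[6] = 24  (first piece 3, then v[3]=13)
v[7] = 25  (first piece 1, then v[6]=24)
One optimal plan: pieces 3 + 3 + 1 (2 cuts) → $29 − $4 = $25.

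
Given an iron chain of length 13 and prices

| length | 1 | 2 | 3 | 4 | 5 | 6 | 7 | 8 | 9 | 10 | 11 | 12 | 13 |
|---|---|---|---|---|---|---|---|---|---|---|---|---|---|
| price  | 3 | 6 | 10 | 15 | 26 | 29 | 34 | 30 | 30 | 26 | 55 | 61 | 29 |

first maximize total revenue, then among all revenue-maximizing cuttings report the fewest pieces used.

Build r[k] bottom-up: r[k] = max over allowed piece i of (p[i] + r[k−i]).
r[1] = 3
r[2] = 6  (first piece 1, then r[1]=3)
r[3] = 10
r[4] = 15
r[5] = 26
r[6] = 29  (first piece 1, then r[5]=26)
r[7] = 34
r[8] = 37  (first piece 1, then r[7]=34)
r[9] = 41  (first piece 4, then r[5]=26)
r[10] = 52  (first piece 5, then r[5]=26)
r[11] = 55  (first piece 1, then r[10]=52)
r[12] = 61
r[13] = 64  (first piece 1, then r[12]=61)
Maximum revenue is $64.
Now minimize piece count subject to staying optimal: for each k, pieces[k] = 1 + min over i with p[i]+r[k−i]=r[k] of pieces[k−i].
pieces[10] = 2
pieces[11] = 1
pieces[12] = 1
pieces[13] = 2

2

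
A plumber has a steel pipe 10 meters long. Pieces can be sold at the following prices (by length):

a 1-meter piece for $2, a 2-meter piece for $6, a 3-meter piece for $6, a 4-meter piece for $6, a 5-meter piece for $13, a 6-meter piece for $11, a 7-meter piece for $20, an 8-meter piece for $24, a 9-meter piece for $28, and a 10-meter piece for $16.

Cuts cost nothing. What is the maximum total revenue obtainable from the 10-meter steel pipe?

Let r[k] be the best obtainable value from length k. For each k, try every first piece i and keep the best of price[i] + r[k−i].
r[1] = 2
r[2] = max(2+2, 6+0) = 6
r[3] = max(2+6, 6+2, 6+0) = 8
r[4] = max(2+8, 6+6, 6+2, 6+0) = 12
r[5] = max(2+12, 6+8, 6+6, 6+2, 13+0) = 14
r[6] = max(2+14, 6+12, 6+8, 6+6, 13+2, 11+0) = 18
r[7] = max(2+18, 6+14, 6+12, …, 11+2, 20+0) = 20
r[8] = max(2+20, 6+18, 6+14, …, 20+2, 24+0) = 24
r[9] = max(2+24, 6+20, 6+18, …, 24+2, 28+0) = 28
r[10] = max(2+28, 6+24, 6+20, …, 28+2, 16+0) = 30
One optimal cutting: 9 + 1 → $28 + $2 = $30.

30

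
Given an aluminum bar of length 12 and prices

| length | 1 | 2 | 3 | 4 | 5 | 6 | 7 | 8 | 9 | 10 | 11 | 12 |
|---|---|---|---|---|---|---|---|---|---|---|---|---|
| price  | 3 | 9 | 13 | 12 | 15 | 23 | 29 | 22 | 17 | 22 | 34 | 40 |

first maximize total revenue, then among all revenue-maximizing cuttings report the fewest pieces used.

6

Let r[k] be the best obtainable value from length k. For each k, try every first piece i and keep the best of price[i] + r[k−i].
r[1] = 3
r[2] = max(3+3, 9+0) = 9
r[3] = max(3+9, 9+3, 13+0) = 13
r[4] = max(3+13, 9+9, 13+3, 12+0) = 18
r[5] = max(3+18, 9+13, 13+9, 12+3, 15+0) = 22
r[6] = max(3+22, 9+18, 13+13, 12+9, 15+3, 23+0) = 27
r[7] = max(3+27, 9+22, 13+18, …, 23+3, 29+0) = 31
r[8] = max(3+31, 9+27, 13+22, …, 29+3, 22+0) = 36
r[9] = max(3+36, 9+31, 13+27, …, 22+3, 17+0) = 40
r[10] = max(3+40, 9+36, 13+31, …, 17+3, 22+0) = 45
r[11] = max(3+45, 9+40, 13+36, …, 22+3, 34+0) = 49
r[12] = max(3+49, 9+45, 13+40, …, 34+3, 40+0) = 54
Maximum revenue is $54.
Now minimize piece count subject to staying optimal: for each k, pieces[k] = 1 + min over i with p[i]+r[k−i]=r[k] of pieces[k−i].
pieces[9] = 4
pieces[10] = 5
pieces[11] = 5
pieces[12] = 6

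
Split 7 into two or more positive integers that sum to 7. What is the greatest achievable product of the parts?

Fill f[k] for k=2..7: at each k try every first piece i and multiply by the better of (k−i) uncut or f[k−i].
f[2] = 1*max(1,0) = 1*1 = 1
f[3] = max(1*2, 2*1) = 2
f[4] = max(1*3, 2*2, 3*1) = 4
f[5] = max(1*4, 2*3, 3*2, 4*1) = 6
f[6] = max(1*6, 2*4, 3*3, 4*2, 5*1) = 9
f[7] = max(1*9, 2*6, 3*4, 4*3, 5*2, 6*1) = 12
One optimal split: 3 + 2 + 2; product 3*2*2 = 12.

12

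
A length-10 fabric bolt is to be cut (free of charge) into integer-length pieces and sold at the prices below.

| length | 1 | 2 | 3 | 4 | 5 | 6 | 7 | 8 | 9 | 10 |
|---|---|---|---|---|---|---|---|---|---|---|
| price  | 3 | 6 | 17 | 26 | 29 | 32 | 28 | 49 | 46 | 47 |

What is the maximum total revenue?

60

Consider every possible first cut. v[k] is the best of p[i]+v[k−i] over all sellable i≤k.
v[1] = 3
v[2] = max(3+3, 6+0) = 6
v[3] = max(3+6, 6+3, 17+0) = 17
v[4] = max(3+17, 6+6, 17+3, 26+0) = 26
v[5] = max(3+26, 6+17, 17+6, 26+3, 29+0) = 29
v[6] = max(3+29, 6+26, 17+17, 26+6, 29+3, 32+0) = 34
v[7] = max(3+34, 6+29, 17+26, …, 32+3, 28+0) = 43
v[8] = max(3+43, 6+34, 17+29, …, 28+3, 49+0) = 52
v[9] = max(3+52, 6+43, 17+34, …, 49+3, 46+0) = 55
v[10] = max(3+55, 6+52, 17+43, …, 46+3, 47+0) = 60
One optimal cutting: 4 + 3 + 3 → $26 + $17 + $17 = $60.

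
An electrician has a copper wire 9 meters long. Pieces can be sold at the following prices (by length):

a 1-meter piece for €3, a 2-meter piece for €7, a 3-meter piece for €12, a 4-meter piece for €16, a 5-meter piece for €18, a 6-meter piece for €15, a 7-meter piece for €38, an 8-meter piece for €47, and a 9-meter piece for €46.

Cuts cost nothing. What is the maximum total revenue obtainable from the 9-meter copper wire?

Let v[k] be the best obtainable value from length k. For each k, try every first piece i and keep the best of price[i] + v[k−i].
v[1] = 3
v[2] = 7
v[3] = 12
v[4] = 16
v[5] = 19  (first piece 1, then v[4]=16)
v[6] = 24  (first piece 3, then v[3]=12)
v[7] = 38
v[8] = 47
v[9] = 50  (first piece 1, then v[8]=47)
One optimal cutting: 8 + 1 → €47 + €3 = €50.

50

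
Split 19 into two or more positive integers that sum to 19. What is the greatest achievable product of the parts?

Fill f[k] for k=2..19: at each k try every first piece i and multiply by the better of (k−i) uncut or f[k−i].
f[2] = 1*max(1,0) = 1*1 = 1
f[3] = 1*max(2,1) = 1*2 = 2
f[4] = 2*max(2,1) = 2*2 = 4
f[5] = 2*max(3,2) = 2*3 = 6
f[6] = 3*max(3,2) = 3*3 = 9
f[7] = 2*max(5,6) = 2*6 = 12
f[8] = 2*max(6,9) = 2*9 = 18
f[9] = 3*max(6,9) = 3*9 = 27
f[10] = 2*max(8,18) = 2*18 = 36
f[11] = 2*max(9,27) = 2*27 = 54
f[12] = 3*max(9,27) = 3*27 = 81
f[13] = 2*max(11,54) = 2*54 = 108
f[14] = 2*max(12,81) = 2*81 = 162
f[15] = 3*max(12,81) = 3*81 = 243
f[16] = 2*max(14,162) = 2*162 = 324
f[17] = 2*max(15,243) = 2*243 = 486
f[18] = 3*max(15,243) = 3*243 = 729
f[19] = 2*max(17,486) = 2*486 = 972
One optimal split: 3 + 3 + 3 + 3 + 3 + 2 + 2; product 3*3*3*3*3*2*2 = 972.

972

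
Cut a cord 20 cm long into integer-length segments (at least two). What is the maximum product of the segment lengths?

1458

Fill f[k] for k=2..20: at each k try every first piece i and multiply by the better of (k−i) uncut or f[k−i].
Small cases: f[2]=1, f[3]=2, f[4]=4, f[5]=6, f[6]=9, f[7]=12, f[8]=18, f[9]=27, f[10]=36, f[11]=54, f[12]=81, f[13]=108.
f[14] = 2·max(12,81) = 2·81 = 162
f[15] = 3·max(12,81) = 3·81 = 243
f[16] = 2·max(14,162) = 2·162 = 324
f[17] = 2·max(15,243) = 2·243 = 486
f[18] = 3·max(15,243) = 3·243 = 729
f[19] = 2·max(17,486) = 2·486 = 972
f[20] = 2·max(18,729) = 2·729 = 1458
One optimal split: 3 + 3 + 3 + 3 + 3 + 3 + 2; product 3·3·3·3·3·3·2 = 1458.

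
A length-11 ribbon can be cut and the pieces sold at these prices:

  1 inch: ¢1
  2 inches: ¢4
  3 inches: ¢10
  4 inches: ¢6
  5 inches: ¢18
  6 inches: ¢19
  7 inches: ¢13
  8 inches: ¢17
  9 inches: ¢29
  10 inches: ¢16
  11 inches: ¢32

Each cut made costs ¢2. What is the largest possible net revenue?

35

Consider every possible first cut. r[k] is the best of p[i]+r[k−i] over all sellable i≤k, charging 2 whenever i<k.
r[1] = 1
r[2] = max(1+1-2, 4+0) = 4
r[3] = max(1+4-2, 4+1-2, 10+0) = 10
r[4] = max(1+10-2, 4+4-2, 10+1-2, 6+0) = 9
r[5] = max(1+9-2, 4+10-2, 10+4-2, 6+1-2, 18+0) = 18
r[6] = max(1+18-2, 4+9-2, 10+10-2, 6+4-2, 18+1-2, 19+0) = 19
r[7] = max(1+19-2, 4+18-2, 10+9-2, …, 19+1-2, 13+0) = 20
r[8] = max(1+20-2, 4+19-2, 10+18-2, …, 13+1-2, 17+0) = 26
r[9] = max(1+26-2, 4+20-2, 10+19-2, …, 17+1-2, 29+0) = 29
r[10] = max(1+29-2, 4+26-2, 10+20-2, …, 29+1-2, 16+0) = 34
r[11] = max(1+34-2, 4+29-2, 10+26-2, …, 16+1-2, 32+0) = 35
One optimal plan: pieces 6 + 5 (1 cut) → ¢37 − ¢2 = ¢35.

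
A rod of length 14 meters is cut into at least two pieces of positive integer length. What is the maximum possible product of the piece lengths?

Define m[k] = max over 1≤i<k of i · max(k−i, m[k−i]); the inner max lets the remainder stay uncut if that's better.
Small cases: m[2]=1, m[3]=2, m[4]=4, m[5]=6, m[6]=9, m[7]=12.
m[8] = max(1*12, 2*9, 3*6, …, 6*2, 7*1) = 18
m[9] = max(1*18, 2*12, 3*9, …, 7*2, 8*1) = 27
m[10] = max(1*27, 2*18, 3*12, …, 8*2, 9*1) = 36
m[11] = max(1*36, 2*27, 3*18, …, 9*2, 10*1) = 54
m[12] = max(1*54, 2*36, 3*27, …, 10*2, 11*1) = 81
m[13] = max(1*81, 2*54, 3*36, …, 11*2, 12*1) = 108
m[14] = max(1*108, 2*81, 3*54, …, 12*2, 13*1) = 162
One optimal split: 3 + 3 + 3 + 3 + 2; product 3*3*3*3*2 = 162.

162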